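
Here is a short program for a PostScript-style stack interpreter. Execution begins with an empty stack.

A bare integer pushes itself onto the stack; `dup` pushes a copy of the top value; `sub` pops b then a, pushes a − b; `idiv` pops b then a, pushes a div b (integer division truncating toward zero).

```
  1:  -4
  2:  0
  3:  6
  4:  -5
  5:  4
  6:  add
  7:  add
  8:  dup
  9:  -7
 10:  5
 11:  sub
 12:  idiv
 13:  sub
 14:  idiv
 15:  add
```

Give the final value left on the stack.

-4

-4   -> [-4]
0    -> [-4, 0]
6    -> [-4, 0, 6]
-5   -> [-4, 0, 6, -5]
4    -> [-4, 0, 6, -5, 4]
add  -> [-4, 0, 6, -1]
add  -> [-4, 0, 5]
dup  -> [-4, 0, 5, 5]
-7   -> [-4, 0, 5, 5, -7]
5    -> [-4, 0, 5, 5, -7, 5]
sub  -> [-4, 0, 5, 5, -12]
idiv -> [-4, 0, 5, 0]
sub  -> [-4, 0, 5]
idiv -> [-4, 0]
add  -> [-4]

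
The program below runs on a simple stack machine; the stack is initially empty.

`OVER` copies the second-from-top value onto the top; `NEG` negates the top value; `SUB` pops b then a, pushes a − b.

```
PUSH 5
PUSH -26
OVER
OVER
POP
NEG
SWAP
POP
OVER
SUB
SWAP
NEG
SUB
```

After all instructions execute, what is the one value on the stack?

PUSH 5    5
PUSH -26  5 -26
OVER      5 -26 5
OVER      5 -26 5 -26
POP       5 -26 5
NEG       5 -26 -5
SWAP      5 -5 -26
POP       5 -5
OVER      5 -5 5
SUB       5 -10
SWAP      -10 5
NEG       -10 -5
SUB       -5

-5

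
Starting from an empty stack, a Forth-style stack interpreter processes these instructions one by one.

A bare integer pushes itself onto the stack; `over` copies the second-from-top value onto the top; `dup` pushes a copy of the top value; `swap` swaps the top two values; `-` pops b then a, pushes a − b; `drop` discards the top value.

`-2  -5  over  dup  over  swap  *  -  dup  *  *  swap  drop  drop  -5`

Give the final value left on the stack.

-2   → -2
-5   → -2 -5
over → -2 -5 -2
dup  → -2 -5 -2 -2
over → -2 -5 -2 -2 -2
swap → -2 -5 -2 -2 -2
*    → -2 -5 -2 4
-    → -2 -5 -6
dup  → -2 -5 -6 -6
*    → -2 -5 36
*    → -2 -180
swap → -180 -2
drop → -180
drop → (empty)
-5   → -5

-5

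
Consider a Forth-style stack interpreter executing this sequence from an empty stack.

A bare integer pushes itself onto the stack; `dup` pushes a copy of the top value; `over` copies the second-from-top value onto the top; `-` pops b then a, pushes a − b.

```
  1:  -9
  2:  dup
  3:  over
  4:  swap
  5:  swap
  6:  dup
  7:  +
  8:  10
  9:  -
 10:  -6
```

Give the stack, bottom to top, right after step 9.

[-9, -9, -28]

-9   : -9
dup  : -9 -9
over : -9 -9 -9
swap : -9 -9 -9
swap : -9 -9 -9
dup  : -9 -9 -9 -9
+    : -9 -9 -18
10   : -9 -9 -18 10
-    : -9 -9 -28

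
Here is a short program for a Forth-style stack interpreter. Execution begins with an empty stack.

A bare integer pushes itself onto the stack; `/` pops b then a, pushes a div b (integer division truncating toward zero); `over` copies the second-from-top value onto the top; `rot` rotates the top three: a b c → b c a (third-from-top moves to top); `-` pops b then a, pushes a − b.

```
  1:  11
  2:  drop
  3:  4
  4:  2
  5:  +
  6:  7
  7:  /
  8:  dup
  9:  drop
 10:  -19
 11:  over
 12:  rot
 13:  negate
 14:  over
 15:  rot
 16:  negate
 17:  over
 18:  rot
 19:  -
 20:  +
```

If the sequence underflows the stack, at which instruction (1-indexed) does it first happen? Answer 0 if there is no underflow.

0

11     → 11
drop   → (empty)
4      → 4
2      → 4 2
+      → 6
7      → 6 7
/      → 0
dup    → 0 0
drop   → 0
-19    → 0 -19
over   → 0 -19 0
rot    → -19 0 0
negate → -19 0 0
over   → -19 0 0 0
rot    → -19 0 0 0
negate → -19 0 0 0
over   → -19 0 0 0 0
rot    → -19 0 0 0 0
-      → -19 0 0 0
+      → -19 0 0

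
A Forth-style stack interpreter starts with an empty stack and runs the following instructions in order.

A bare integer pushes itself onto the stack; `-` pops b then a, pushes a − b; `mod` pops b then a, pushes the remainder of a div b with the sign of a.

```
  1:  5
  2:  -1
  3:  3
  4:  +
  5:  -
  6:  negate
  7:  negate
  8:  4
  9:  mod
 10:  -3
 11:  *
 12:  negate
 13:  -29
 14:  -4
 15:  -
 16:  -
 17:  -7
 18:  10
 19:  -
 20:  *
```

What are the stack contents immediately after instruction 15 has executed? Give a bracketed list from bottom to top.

5       [5]
-1      [5, -1]
3       [5, -1, 3]
+       [5, 2]
-       [3]
negate  [-3]
negate  [3]
4       [3, 4]
mod     [3]
-3      [3, -3]
*       [-9]
negate  [9]
-29     [9, -29]
-4      [9, -29, -4]
-       [9, -25]

[9, -25]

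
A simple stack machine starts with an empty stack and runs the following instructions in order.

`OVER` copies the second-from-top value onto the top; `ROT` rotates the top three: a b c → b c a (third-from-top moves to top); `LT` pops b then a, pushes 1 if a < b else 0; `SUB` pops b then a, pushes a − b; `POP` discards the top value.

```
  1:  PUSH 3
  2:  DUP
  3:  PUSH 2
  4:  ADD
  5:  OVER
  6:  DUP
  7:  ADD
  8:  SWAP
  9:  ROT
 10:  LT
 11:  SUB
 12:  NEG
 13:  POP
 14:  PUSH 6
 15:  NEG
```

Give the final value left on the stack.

-6

PUSH 3  3
DUP     3 3
PUSH 2  3 3 2
ADD     3 5
OVER    3 5 3
DUP     3 5 3 3
ADD     3 5 6
SWAP    3 6 5
ROT     6 5 3
LT      6 0
SUB     6
NEG     -6
POP     (empty)
PUSH 6  6
NEG     -6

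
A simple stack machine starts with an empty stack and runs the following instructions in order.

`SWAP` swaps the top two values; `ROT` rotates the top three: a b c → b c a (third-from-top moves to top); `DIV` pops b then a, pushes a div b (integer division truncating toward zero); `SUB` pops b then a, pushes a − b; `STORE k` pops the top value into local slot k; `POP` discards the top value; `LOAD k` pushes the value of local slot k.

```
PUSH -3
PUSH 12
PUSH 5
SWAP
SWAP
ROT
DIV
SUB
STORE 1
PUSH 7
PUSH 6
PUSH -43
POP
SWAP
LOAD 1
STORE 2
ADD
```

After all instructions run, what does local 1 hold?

13

PUSH -3  -> -3
PUSH 12  -> -3 12
PUSH 5   -> -3 12 5
SWAP     -> -3 5 12
SWAP     -> -3 12 5
ROT      -> 12 5 -3
DIV      -> 12 -1
SUB      -> 13
STORE 1  -> (empty)
PUSH 7   -> 7
PUSH 6   -> 7 6
PUSH -43 -> 7 6 -43
POP      -> 7 6
SWAP     -> 6 7
LOAD 1   -> 6 7 13
STORE 2  -> 6 7
ADD      -> 13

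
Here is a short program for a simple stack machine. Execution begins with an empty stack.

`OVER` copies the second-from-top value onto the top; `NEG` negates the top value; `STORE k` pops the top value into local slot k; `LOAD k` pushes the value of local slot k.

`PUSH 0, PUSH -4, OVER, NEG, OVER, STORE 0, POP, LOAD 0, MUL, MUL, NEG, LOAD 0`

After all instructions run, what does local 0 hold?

-4

PUSH 0  : [0]
PUSH -4 : [0, -4]
OVER    : [0, -4, 0]
NEG     : [0, -4, 0]
OVER    : [0, -4, 0, -4]
STORE 0 : [0, -4, 0]
POP     : [0, -4]
LOAD 0  : [0, -4, -4]
MUL     : [0, 16]
MUL     : [0]
NEG     : [0]
LOAD 0  : [0, -4]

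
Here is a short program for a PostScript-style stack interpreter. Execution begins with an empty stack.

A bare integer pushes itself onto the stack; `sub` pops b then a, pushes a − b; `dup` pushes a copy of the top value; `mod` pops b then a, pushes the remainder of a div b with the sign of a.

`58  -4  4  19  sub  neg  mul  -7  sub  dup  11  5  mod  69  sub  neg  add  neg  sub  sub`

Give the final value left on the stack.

96

58  → 58
-4  → 58 -4
4   → 58 -4 4
19  → 58 -4 4 19
sub → 58 -4 -15
neg → 58 -4 15
mul → 58 -60
-7  → 58 -60 -7
sub → 58 -53
dup → 58 -53 -53
11  → 58 -53 -53 11
5   → 58 -53 -53 11 5
mod → 58 -53 -53 1
69  → 58 -53 -53 1 69
sub → 58 -53 -53 -68
neg → 58 -53 -53 68
add → 58 -53 15
neg → 58 -53 -15
sub → 58 -38
sub → 96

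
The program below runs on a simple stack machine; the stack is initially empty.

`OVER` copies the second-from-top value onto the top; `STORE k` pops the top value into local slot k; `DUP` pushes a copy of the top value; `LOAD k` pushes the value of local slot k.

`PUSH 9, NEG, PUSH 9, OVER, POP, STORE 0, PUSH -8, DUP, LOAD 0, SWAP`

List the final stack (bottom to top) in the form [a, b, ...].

[-9, -8, 9, -8]

PUSH 9  -> [9]
NEG     -> [-9]
PUSH 9  -> [-9, 9]
OVER    -> [-9, 9, -9]
POP     -> [-9, 9]
STORE 0 -> [-9]
PUSH -8 -> [-9, -8]
DUP     -> [-9, -8, -8]
LOAD 0  -> [-9, -8, -8, 9]
SWAP    -> [-9, -8, 9, -8]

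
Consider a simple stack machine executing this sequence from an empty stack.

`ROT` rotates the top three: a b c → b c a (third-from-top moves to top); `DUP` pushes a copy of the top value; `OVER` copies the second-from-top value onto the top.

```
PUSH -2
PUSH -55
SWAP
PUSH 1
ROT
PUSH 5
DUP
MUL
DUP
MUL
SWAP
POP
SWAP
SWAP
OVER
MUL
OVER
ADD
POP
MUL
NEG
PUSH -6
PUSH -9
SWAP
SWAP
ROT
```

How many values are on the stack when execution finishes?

3

PUSH -2  : -2
PUSH -55 : -2 -55
SWAP     : -55 -2
PUSH 1   : -55 -2 1
ROT      : -2 1 -55
PUSH 5   : -2 1 -55 5
DUP      : -2 1 -55 5 5
MUL      : -2 1 -55 25
DUP      : -2 1 -55 25 25
MUL      : -2 1 -55 625
SWAP     : -2 1 625 -55
POP      : -2 1 625
SWAP     : -2 625 1
SWAP     : -2 1 625
OVER     : -2 1 625 1
MUL      : -2 1 625
OVER     : -2 1 625 1
ADD      : -2 1 626
POP      : -2 1
MUL      : -2
NEG      : 2
PUSH -6  : 2 -6
PUSH -9  : 2 -6 -9
SWAP     : 2 -9 -6
SWAP     : 2 -6 -9
ROT      : -6 -9 2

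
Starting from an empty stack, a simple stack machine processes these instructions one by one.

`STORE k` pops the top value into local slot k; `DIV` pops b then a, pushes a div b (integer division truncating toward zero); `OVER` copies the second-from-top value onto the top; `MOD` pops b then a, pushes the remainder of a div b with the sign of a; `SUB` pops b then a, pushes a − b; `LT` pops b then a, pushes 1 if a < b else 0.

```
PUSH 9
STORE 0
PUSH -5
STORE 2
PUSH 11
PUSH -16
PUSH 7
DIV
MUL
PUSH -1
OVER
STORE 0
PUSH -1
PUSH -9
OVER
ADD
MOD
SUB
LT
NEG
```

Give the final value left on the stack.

PUSH 9    [9]
STORE 0   []
PUSH -5   [-5]
STORE 2   []
PUSH 11   [11]
PUSH -16  [11, -16]
PUSH 7    [11, -16, 7]
DIV       [11, -2]
MUL       [-22]
PUSH -1   [-22, -1]
OVER      [-22, -1, -22]
STORE 0   [-22, -1]
PUSH -1   [-22, -1, -1]
PUSH -9   [-22, -1, -1, -9]
OVER      [-22, -1, -1, -9, -1]
ADD       [-22, -1, -1, -10]
MOD       [-22, -1, -1]
SUB       [-22, 0]
LT        [1]
NEG       [-1]

-1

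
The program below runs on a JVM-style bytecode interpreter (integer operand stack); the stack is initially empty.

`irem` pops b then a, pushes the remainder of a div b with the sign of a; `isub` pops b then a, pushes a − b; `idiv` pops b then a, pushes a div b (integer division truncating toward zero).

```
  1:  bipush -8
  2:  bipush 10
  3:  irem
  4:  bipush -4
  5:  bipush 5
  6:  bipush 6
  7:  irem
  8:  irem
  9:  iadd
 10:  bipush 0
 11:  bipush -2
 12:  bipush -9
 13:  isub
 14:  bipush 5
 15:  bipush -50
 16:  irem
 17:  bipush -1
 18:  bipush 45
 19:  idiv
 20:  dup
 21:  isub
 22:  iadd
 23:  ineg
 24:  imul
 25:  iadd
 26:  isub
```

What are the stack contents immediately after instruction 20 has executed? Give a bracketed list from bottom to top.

bipush -8  : [-8]
bipush 10  : [-8, 10]
irem       : [-8]
bipush -4  : [-8, -4]
bipush 5   : [-8, -4, 5]
bipush 6   : [-8, -4, 5, 6]
irem       : [-8, -4, 5]
irem       : [-8, -4]
iadd       : [-12]
bipush 0   : [-12, 0]
bipush -2  : [-12, 0, -2]
bipush -9  : [-12, 0, -2, -9]
isub       : [-12, 0, 7]
bipush 5   : [-12, 0, 7, 5]
bipush -50 : [-12, 0, 7, 5, -50]
irem       : [-12, 0, 7, 5]
bipush -1  : [-12, 0, 7, 5, -1]
bipush 45  : [-12, 0, 7, 5, -1, 45]
idiv       : [-12, 0, 7, 5, 0]
dup        : [-12, 0, 7, 5, 0, 0]

[-12, 0, 7, 5, 0, 0]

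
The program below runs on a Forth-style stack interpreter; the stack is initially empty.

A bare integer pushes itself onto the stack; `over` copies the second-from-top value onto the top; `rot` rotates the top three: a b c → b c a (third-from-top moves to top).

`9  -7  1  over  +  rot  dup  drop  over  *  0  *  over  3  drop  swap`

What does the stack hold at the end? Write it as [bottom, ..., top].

[-7, -6, -6, 0]

9    : 9
-7   : 9 -7
1    : 9 -7 1
over : 9 -7 1 -7
+    : 9 -7 -6
rot  : -7 -6 9
dup  : -7 -6 9 9
drop : -7 -6 9
over : -7 -6 9 -6
*    : -7 -6 -54
0    : -7 -6 -54 0
*    : -7 -6 0
over : -7 -6 0 -6
3    : -7 -6 0 -6 3
drop : -7 -6 0 -6
swap : -7 -6 -6 0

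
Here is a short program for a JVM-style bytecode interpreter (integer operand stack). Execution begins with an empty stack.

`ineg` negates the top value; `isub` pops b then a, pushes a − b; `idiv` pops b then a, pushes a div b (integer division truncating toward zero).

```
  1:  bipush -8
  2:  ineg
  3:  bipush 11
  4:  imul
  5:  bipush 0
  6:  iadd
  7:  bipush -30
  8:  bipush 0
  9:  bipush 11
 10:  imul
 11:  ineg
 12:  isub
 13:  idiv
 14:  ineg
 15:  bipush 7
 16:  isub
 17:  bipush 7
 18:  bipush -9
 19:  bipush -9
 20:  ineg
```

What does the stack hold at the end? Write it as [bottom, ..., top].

[-5, 7, -9, 9]

bipush -8  : [-8]
ineg       : [8]
bipush 11  : [8, 11]
imul       : [88]
bipush 0   : [88, 0]
iadd       : [88]
bipush -30 : [88, -30]
bipush 0   : [88, -30, 0]
bipush 11  : [88, -30, 0, 11]
imul       : [88, -30, 0]
ineg       : [88, -30, 0]
isub       : [88, -30]
idiv       : [-2]
ineg       : [2]
bipush 7   : [2, 7]
isub       : [-5]
bipush 7   : [-5, 7]
bipush -9  : [-5, 7, -9]
bipush -9  : [-5, 7, -9, -9]
ineg       : [-5, 7, -9, 9]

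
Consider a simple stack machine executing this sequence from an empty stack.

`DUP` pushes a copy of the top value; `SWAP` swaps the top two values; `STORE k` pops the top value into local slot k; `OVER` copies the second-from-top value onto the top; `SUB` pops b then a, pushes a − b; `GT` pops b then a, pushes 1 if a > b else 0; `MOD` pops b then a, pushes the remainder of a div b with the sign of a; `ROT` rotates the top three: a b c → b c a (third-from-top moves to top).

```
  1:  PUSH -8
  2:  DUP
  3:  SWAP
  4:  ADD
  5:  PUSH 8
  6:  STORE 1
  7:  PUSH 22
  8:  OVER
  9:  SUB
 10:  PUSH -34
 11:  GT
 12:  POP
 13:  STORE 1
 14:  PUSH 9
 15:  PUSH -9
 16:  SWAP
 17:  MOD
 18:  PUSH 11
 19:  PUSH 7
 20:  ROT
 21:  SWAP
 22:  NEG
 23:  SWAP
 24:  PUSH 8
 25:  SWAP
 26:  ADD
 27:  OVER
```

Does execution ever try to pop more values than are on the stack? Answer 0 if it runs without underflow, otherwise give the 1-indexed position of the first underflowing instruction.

PUSH -8  : [-8]
DUP      : [-8, -8]
SWAP     : [-8, -8]
ADD      : [-16]
PUSH 8   : [-16, 8]
STORE 1  : [-16]
PUSH 22  : [-16, 22]
OVER     : [-16, 22, -16]
SUB      : [-16, 38]
PUSH -34 : [-16, 38, -34]
GT       : [-16, 1]
POP      : [-16]
STORE 1  : []
PUSH 9   : [9]
PUSH -9  : [9, -9]
SWAP     : [-9, 9]
MOD      : [0]
PUSH 11  : [0, 11]
PUSH 7   : [0, 11, 7]
ROT      : [11, 7, 0]
SWAP     : [11, 0, 7]
NEG      : [11, 0, -7]
SWAP     : [11, -7, 0]
PUSH 8   : [11, -7, 0, 8]
SWAP     : [11, -7, 8, 0]
ADD      : [11, -7, 8]
OVER     : [11, -7, 8, -7]

0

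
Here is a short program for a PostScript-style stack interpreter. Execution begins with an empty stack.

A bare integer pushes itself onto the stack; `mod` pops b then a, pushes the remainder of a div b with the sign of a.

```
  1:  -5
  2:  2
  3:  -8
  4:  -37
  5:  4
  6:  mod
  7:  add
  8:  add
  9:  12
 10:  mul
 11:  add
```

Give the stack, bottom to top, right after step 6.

[-5, 2, -8, -1]

-5  → -5
2   → -5 2
-8  → -5 2 -8
-37 → -5 2 -8 -37
4   → -5 2 -8 -37 4
mod → -5 2 -8 -1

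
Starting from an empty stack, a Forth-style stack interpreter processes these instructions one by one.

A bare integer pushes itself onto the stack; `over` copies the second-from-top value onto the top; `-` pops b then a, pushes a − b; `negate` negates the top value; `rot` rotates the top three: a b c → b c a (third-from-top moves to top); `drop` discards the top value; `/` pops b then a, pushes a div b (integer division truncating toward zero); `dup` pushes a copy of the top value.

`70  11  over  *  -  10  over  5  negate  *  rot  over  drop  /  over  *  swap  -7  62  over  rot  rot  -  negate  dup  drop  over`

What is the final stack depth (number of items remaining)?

70      [70]
11      [70, 11]
over    [70, 11, 70]
*       [70, 770]
-       [-700]
10      [-700, 10]
over    [-700, 10, -700]
5       [-700, 10, -700, 5]
negate  [-700, 10, -700, -5]
*       [-700, 10, 3500]
rot     [10, 3500, -700]
over    [10, 3500, -700, 3500]
drop    [10, 3500, -700]
/       [10, -5]
over    [10, -5, 10]
*       [10, -50]
swap    [-50, 10]
-7      [-50, 10, -7]
62      [-50, 10, -7, 62]
over    [-50, 10, -7, 62, -7]
rot     [-50, 10, 62, -7, -7]
rot     [-50, 10, -7, -7, 62]
-       [-50, 10, -7, -69]
negate  [-50, 10, -7, 69]
dup     [-50, 10, -7, 69, 69]
drop    [-50, 10, -7, 69]
over    [-50, 10, -7, 69, -7]

5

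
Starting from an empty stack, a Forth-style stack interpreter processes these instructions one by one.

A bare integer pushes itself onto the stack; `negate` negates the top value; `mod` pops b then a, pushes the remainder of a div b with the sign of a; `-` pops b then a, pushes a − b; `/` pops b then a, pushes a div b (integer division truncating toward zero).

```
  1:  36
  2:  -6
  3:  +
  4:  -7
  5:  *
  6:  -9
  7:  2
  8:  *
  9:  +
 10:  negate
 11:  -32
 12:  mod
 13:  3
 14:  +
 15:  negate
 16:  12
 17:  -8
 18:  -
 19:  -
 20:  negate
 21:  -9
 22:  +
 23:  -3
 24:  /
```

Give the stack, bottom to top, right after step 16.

[-7, 12]

36     -> 36
-6     -> 36 -6
+      -> 30
-7     -> 30 -7
*      -> -210
-9     -> -210 -9
2      -> -210 -9 2
*      -> -210 -18
+      -> -228
negate -> 228
-32    -> 228 -32
mod    -> 4
3      -> 4 3
+      -> 7
negate -> -7
12     -> -7 12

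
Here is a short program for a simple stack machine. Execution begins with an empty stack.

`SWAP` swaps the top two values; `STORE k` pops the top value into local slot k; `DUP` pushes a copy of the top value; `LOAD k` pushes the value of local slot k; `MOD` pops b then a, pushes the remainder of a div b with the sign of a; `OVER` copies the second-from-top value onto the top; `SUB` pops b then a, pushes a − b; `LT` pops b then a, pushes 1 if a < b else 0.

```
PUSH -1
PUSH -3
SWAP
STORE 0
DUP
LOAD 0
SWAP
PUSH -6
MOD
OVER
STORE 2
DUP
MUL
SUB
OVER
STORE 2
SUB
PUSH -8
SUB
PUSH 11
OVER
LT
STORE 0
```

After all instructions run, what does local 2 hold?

PUSH -1 → [-1]
PUSH -3 → [-1, -3]
SWAP    → [-3, -1]
STORE 0 → [-3]
DUP     → [-3, -3]
LOAD 0  → [-3, -3, -1]
SWAP    → [-3, -1, -3]
PUSH -6 → [-3, -1, -3, -6]
MOD     → [-3, -1, -3]
OVER    → [-3, -1, -3, -1]
STORE 2 → [-3, -1, -3]
DUP     → [-3, -1, -3, -3]
MUL     → [-3, -1, 9]
SUB     → [-3, -10]
OVER    → [-3, -10, -3]
STORE 2 → [-3, -10]
SUB     → [7]
PUSH -8 → [7, -8]
SUB     → [15]
PUSH 11 → [15, 11]
OVER    → [15, 11, 15]
LT      → [15, 1]
STORE 0 → [15]

-3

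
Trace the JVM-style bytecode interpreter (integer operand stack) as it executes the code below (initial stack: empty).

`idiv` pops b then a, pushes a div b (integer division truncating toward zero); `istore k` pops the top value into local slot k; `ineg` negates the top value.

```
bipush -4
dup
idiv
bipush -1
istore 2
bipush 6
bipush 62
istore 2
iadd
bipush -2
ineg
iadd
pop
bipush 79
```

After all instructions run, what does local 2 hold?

62

bipush -4  -4
dup        -4 -4
idiv       1
bipush -1  1 -1
istore 2   1
bipush 6   1 6
bipush 62  1 6 62
istore 2   1 6
iadd       7
bipush -2  7 -2
ineg       7 2
iadd       9
pop        (empty)
bipush 79  79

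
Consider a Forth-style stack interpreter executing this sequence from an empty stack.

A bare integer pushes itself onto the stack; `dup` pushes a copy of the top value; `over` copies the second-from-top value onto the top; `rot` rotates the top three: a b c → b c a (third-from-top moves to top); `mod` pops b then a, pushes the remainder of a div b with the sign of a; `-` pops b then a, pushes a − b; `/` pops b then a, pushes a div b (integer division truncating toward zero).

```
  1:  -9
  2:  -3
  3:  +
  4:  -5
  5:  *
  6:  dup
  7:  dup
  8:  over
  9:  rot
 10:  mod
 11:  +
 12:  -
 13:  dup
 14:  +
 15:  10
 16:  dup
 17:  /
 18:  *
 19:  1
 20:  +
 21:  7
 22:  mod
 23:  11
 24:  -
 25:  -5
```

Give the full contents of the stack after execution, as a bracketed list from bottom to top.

[-10, -5]

-9   → [-9]
-3   → [-9, -3]
+    → [-12]
-5   → [-12, -5]
*    → [60]
dup  → [60, 60]
dup  → [60, 60, 60]
over → [60, 60, 60, 60]
rot  → [60, 60, 60, 60]
mod  → [60, 60, 0]
+    → [60, 60]
-    → [0]
dup  → [0, 0]
+    → [0]
10   → [0, 10]
dup  → [0, 10, 10]
/    → [0, 1]
*    → [0]
1    → [0, 1]
+    → [1]
7    → [1, 7]
mod  → [1]
11   → [1, 11]
-    → [-10]
-5   → [-10, -5]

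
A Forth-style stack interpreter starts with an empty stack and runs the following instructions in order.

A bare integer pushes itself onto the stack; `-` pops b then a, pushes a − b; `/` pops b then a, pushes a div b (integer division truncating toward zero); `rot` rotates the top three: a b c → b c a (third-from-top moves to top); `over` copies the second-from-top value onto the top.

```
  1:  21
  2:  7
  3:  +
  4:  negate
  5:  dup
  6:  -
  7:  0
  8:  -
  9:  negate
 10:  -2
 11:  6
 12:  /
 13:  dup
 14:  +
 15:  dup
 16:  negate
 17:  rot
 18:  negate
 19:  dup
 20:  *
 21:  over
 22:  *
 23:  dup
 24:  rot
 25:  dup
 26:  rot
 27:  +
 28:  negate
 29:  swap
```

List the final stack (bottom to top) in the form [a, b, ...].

21      21
7       21 7
+       28
negate  -28
dup     -28 -28
-       0
0       0 0
-       0
negate  0
-2      0 -2
6       0 -2 6
/       0 0
dup     0 0 0
+       0 0
dup     0 0 0
negate  0 0 0
rot     0 0 0
negate  0 0 0
dup     0 0 0 0
*       0 0 0
over    0 0 0 0
*       0 0 0
dup     0 0 0 0
rot     0 0 0 0
dup     0 0 0 0 0
rot     0 0 0 0 0
+       0 0 0 0
negate  0 0 0 0
swap    0 0 0 0

[0, 0, 0, 0]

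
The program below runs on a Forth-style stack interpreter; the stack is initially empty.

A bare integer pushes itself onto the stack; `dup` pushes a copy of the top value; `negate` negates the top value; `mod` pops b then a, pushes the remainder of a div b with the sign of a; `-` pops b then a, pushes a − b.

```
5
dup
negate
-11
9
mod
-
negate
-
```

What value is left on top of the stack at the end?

5      -> 5
dup    -> 5 5
negate -> 5 -5
-11    -> 5 -5 -11
9      -> 5 -5 -11 9
mod    -> 5 -5 -2
-      -> 5 -3
negate -> 5 3
-      -> 2

2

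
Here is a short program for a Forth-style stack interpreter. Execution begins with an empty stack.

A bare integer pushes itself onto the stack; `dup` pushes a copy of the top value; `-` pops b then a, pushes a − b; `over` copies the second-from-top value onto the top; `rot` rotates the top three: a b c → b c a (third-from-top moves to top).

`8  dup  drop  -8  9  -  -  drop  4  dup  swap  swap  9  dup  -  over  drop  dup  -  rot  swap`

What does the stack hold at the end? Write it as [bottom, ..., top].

[4, 4, 0]

8    → [8]
dup  → [8, 8]
drop → [8]
-8   → [8, -8]
9    → [8, -8, 9]
-    → [8, -17]
-    → [25]
drop → []
4    → [4]
dup  → [4, 4]
swap → [4, 4]
swap → [4, 4]
9    → [4, 4, 9]
dup  → [4, 4, 9, 9]
-    → [4, 4, 0]
over → [4, 4, 0, 4]
drop → [4, 4, 0]
dup  → [4, 4, 0, 0]
-    → [4, 4, 0]
rot  → [4, 0, 4]
swap → [4, 4, 0]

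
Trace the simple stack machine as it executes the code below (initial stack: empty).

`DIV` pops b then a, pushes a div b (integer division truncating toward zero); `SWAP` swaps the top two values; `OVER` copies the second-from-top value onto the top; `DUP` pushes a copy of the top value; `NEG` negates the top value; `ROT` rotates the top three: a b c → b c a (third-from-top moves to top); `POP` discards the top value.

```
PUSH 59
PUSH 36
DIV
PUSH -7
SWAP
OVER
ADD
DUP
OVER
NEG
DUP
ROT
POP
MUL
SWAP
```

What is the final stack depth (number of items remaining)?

3

PUSH 59  59
PUSH 36  59 36
DIV      1
PUSH -7  1 -7
SWAP     -7 1
OVER     -7 1 -7
ADD      -7 -6
DUP      -7 -6 -6
OVER     -7 -6 -6 -6
NEG      -7 -6 -6 6
DUP      -7 -6 -6 6 6
ROT      -7 -6 6 6 -6
POP      -7 -6 6 6
MUL      -7 -6 36
SWAP     -7 36 -6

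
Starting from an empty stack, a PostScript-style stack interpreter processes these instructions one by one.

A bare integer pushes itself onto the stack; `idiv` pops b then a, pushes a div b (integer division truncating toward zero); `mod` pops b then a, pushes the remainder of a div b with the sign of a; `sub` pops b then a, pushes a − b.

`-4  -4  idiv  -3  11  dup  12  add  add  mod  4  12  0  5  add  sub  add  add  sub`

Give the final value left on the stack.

-7

-4   → -4
-4   → -4 -4
idiv → 1
-3   → 1 -3
11   → 1 -3 11
dup  → 1 -3 11 11
12   → 1 -3 11 11 12
add  → 1 -3 11 23
add  → 1 -3 34
mod  → 1 -3
4    → 1 -3 4
12   → 1 -3 4 12
0    → 1 -3 4 12 0
5    → 1 -3 4 12 0 5
add  → 1 -3 4 12 5
sub  → 1 -3 4 7
add  → 1 -3 11
add  → 1 8
sub  → -7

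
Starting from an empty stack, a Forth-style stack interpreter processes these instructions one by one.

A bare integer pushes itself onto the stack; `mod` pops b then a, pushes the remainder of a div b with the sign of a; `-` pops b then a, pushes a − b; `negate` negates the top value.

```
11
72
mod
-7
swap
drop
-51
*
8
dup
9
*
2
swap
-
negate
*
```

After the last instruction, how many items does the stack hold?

11      [11]
72      [11, 72]
mod     [11]
-7      [11, -7]
swap    [-7, 11]
drop    [-7]
-51     [-7, -51]
*       [357]
8       [357, 8]
dup     [357, 8, 8]
9       [357, 8, 8, 9]
*       [357, 8, 72]
2       [357, 8, 72, 2]
swap    [357, 8, 2, 72]
-       [357, 8, -70]
negate  [357, 8, 70]
*       [357, 560]

2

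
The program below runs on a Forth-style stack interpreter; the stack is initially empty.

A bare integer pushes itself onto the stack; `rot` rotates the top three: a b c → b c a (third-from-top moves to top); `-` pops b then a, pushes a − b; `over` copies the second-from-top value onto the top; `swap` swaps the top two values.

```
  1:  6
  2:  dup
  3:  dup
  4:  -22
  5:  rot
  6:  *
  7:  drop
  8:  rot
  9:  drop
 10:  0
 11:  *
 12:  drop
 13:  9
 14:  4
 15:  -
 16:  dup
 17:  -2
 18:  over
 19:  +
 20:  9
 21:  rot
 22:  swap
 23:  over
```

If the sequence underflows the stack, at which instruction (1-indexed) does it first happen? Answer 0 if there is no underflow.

6     6
dup   6 6
dup   6 6 6
-22   6 6 6 -22
rot   6 6 -22 6
*     6 6 -132
drop  6 6
rot  — needs 3 operands, stack has 2 → underflow

8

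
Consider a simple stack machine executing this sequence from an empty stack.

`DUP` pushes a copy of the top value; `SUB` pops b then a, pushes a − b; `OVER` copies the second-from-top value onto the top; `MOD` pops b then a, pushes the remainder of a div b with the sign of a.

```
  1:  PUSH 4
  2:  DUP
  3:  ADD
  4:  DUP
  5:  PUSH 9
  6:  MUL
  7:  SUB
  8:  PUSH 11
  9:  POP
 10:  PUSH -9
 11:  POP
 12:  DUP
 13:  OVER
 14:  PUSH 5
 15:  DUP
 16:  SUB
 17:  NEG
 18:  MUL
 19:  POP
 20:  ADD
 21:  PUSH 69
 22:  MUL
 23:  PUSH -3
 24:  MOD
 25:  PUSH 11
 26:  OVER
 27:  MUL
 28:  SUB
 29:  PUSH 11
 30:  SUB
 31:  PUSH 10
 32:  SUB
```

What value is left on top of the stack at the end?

PUSH 4  -> [4]
DUP     -> [4, 4]
ADD     -> [8]
DUP     -> [8, 8]
PUSH 9  -> [8, 8, 9]
MUL     -> [8, 72]
SUB     -> [-64]
PUSH 11 -> [-64, 11]
POP     -> [-64]
PUSH -9 -> [-64, -9]
POP     -> [-64]
DUP     -> [-64, -64]
OVER    -> [-64, -64, -64]
PUSH 5  -> [-64, -64, -64, 5]
DUP     -> [-64, -64, -64, 5, 5]
SUB     -> [-64, -64, -64, 0]
NEG     -> [-64, -64, -64, 0]
MUL     -> [-64, -64, 0]
POP     -> [-64, -64]
ADD     -> [-128]
PUSH 69 -> [-128, 69]
MUL     -> [-8832]
PUSH -3 -> [-8832, -3]
MOD     -> [0]
PUSH 11 -> [0, 11]
OVER    -> [0, 11, 0]
MUL     -> [0, 0]
SUB     -> [0]
PUSH 11 -> [0, 11]
SUB     -> [-11]
PUSH 10 -> [-11, 10]
SUB     -> [-21]

-21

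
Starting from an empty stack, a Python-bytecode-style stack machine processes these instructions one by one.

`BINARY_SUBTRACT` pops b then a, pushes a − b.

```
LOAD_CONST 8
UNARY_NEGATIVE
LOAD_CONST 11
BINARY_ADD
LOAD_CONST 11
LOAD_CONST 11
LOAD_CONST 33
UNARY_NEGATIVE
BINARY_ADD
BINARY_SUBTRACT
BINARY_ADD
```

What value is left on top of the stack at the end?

36

LOAD_CONST 8    → [8]
UNARY_NEGATIVE  → [-8]
LOAD_CONST 11   → [-8, 11]
BINARY_ADD      → [3]
LOAD_CONST 11   → [3, 11]
LOAD_CONST 11   → [3, 11, 11]
LOAD_CONST 33   → [3, 11, 11, 33]
UNARY_NEGATIVE  → [3, 11, 11, -33]
BINARY_ADD      → [3, 11, -22]
BINARY_SUBTRACT → [3, 33]
BINARY_ADD      → [36]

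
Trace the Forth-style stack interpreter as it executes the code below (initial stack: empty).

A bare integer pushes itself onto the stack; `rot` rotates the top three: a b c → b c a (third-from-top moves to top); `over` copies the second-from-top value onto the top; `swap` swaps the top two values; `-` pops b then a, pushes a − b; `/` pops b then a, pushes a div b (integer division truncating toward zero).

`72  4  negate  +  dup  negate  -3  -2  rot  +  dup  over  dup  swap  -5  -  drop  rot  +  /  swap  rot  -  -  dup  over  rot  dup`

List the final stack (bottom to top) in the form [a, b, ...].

72     → 72
4      → 72 4
negate → 72 -4
+      → 68
dup    → 68 68
negate → 68 -68
-3     → 68 -68 -3
-2     → 68 -68 -3 -2
rot    → 68 -3 -2 -68
+      → 68 -3 -70
dup    → 68 -3 -70 -70
over   → 68 -3 -70 -70 -70
dup    → 68 -3 -70 -70 -70 -70
swap   → 68 -3 -70 -70 -70 -70
-5     → 68 -3 -70 -70 -70 -70 -5
-      → 68 -3 -70 -70 -70 -65
drop   → 68 -3 -70 -70 -70
rot    → 68 -3 -70 -70 -70
+      → 68 -3 -70 -140
/      → 68 -3 0
swap   → 68 0 -3
rot    → 0 -3 68
-      → 0 -71
-      → 71
dup    → 71 71
over   → 71 71 71
rot    → 71 71 71
dup    → 71 71 71 71

[71, 71, 71, 71]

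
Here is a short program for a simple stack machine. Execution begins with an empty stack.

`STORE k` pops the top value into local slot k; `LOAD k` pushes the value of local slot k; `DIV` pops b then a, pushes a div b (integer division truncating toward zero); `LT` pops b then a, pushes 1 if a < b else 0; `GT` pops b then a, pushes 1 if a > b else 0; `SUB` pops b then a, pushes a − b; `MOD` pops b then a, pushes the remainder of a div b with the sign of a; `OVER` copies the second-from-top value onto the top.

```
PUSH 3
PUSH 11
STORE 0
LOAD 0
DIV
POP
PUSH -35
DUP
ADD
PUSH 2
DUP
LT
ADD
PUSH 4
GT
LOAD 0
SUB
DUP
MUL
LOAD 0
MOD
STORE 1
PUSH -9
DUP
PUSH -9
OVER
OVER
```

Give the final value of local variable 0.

PUSH 3   → 3
PUSH 11  → 3 11
STORE 0  → 3
LOAD 0   → 3 11
DIV      → 0
POP      → (empty)
PUSH -35 → -35
DUP      → -35 -35
ADD      → -70
PUSH 2   → -70 2
DUP      → -70 2 2
LT       → -70 0
ADD      → -70
PUSH 4   → -70 4
GT       → 0
LOAD 0   → 0 11
SUB      → -11
DUP      → -11 -11
MUL      → 121
LOAD 0   → 121 11
MOD      → 0
STORE 1  → (empty)
PUSH -9  → -9
DUP      → -9 -9
PUSH -9  → -9 -9 -9
OVER     → -9 -9 -9 -9
OVER     → -9 -9 -9 -9 -9

11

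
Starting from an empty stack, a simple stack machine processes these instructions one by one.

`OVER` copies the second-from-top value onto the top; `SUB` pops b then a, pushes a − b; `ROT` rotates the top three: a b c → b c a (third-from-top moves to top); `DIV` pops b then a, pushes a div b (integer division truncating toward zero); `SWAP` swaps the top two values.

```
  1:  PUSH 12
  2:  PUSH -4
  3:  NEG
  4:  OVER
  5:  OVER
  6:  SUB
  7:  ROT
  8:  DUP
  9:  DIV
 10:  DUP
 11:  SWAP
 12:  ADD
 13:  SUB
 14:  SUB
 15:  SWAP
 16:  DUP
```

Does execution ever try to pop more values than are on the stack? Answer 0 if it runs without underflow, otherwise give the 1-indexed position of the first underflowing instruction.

PUSH 12  12
PUSH -4  12 -4
NEG      12 4
OVER     12 4 12
OVER     12 4 12 4
SUB      12 4 8
ROT      4 8 12
DUP      4 8 12 12
DIV      4 8 1
DUP      4 8 1 1
SWAP     4 8 1 1
ADD      4 8 2
SUB      4 6
SUB      -2
SWAP  — needs 2 operands, stack has 1 → underflow

15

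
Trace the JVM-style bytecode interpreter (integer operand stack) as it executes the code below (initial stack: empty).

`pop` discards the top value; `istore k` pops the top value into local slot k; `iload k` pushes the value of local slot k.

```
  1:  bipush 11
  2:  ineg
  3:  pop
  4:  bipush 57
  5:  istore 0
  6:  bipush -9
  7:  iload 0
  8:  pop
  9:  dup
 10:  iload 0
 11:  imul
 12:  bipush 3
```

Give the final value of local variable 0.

57

bipush 11 → [11]
ineg      → [-11]
pop       → []
bipush 57 → [57]
istore 0  → []
bipush -9 → [-9]
iload 0   → [-9, 57]
pop       → [-9]
dup       → [-9, -9]
iload 0   → [-9, -9, 57]
imul      → [-9, -513]
bipush 3  → [-9, -513, 3]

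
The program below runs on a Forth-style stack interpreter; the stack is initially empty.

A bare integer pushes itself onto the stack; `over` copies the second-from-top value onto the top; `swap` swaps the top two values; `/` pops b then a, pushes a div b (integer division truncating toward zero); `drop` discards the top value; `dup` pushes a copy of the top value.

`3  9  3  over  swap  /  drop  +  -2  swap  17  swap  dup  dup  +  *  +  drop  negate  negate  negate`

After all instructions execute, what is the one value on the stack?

2

3      : 3
9      : 3 9
3      : 3 9 3
over   : 3 9 3 9
swap   : 3 9 9 3
/      : 3 9 3
drop   : 3 9
+      : 12
-2     : 12 -2
swap   : -2 12
17     : -2 12 17
swap   : -2 17 12
dup    : -2 17 12 12
dup    : -2 17 12 12 12
+      : -2 17 12 24
*      : -2 17 288
+      : -2 305
drop   : -2
negate : 2
negate : -2
negate : 2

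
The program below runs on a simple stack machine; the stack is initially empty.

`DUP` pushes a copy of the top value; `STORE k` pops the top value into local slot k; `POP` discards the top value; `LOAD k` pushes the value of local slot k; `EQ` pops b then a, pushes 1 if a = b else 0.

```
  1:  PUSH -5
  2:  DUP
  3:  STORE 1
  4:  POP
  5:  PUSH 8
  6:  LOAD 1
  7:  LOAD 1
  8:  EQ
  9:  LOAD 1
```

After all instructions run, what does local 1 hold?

-5

PUSH -5  -5
DUP      -5 -5
STORE 1  -5
POP      (empty)
PUSH 8   8
LOAD 1   8 -5
LOAD 1   8 -5 -5
EQ       8 1
LOAD 1   8 1 -5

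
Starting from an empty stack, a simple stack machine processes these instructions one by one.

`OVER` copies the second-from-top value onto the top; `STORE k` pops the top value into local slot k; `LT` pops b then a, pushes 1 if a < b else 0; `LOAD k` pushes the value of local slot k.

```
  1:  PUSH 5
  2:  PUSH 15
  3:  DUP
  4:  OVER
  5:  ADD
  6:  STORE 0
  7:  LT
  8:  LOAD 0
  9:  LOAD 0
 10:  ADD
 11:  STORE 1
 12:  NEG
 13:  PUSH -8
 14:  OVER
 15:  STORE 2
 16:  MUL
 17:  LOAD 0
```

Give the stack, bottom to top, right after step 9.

[1, 30, 30]

PUSH 5  : 5
PUSH 15 : 5 15
DUP     : 5 15 15
OVER    : 5 15 15 15
ADD     : 5 15 30
STORE 0 : 5 15
LT      : 1
LOAD 0  : 1 30
LOAD 0  : 1 30 30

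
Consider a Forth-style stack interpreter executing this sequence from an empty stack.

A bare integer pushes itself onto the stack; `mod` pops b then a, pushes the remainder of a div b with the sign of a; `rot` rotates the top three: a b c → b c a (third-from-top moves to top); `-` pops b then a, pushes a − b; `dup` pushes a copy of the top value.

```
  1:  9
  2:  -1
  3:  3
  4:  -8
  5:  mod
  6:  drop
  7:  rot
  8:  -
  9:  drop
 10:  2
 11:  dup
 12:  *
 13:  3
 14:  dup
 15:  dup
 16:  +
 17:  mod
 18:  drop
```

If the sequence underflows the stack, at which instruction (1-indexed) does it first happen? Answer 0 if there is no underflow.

9    -> 9
-1   -> 9 -1
3    -> 9 -1 3
-8   -> 9 -1 3 -8
mod  -> 9 -1 3
drop -> 9 -1
rot  — needs 3 operands, stack has 2 → underflow

7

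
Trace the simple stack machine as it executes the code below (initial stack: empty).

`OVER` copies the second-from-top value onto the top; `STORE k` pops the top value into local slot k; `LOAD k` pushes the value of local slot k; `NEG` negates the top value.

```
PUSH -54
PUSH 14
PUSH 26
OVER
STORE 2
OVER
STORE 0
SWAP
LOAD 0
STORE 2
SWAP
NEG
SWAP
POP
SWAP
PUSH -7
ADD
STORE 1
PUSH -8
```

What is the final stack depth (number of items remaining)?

2

PUSH -54 → [-54]
PUSH 14  → [-54, 14]
PUSH 26  → [-54, 14, 26]
OVER     → [-54, 14, 26, 14]
STORE 2  → [-54, 14, 26]
OVER     → [-54, 14, 26, 14]
STORE 0  → [-54, 14, 26]
SWAP     → [-54, 26, 14]
LOAD 0   → [-54, 26, 14, 14]
STORE 2  → [-54, 26, 14]
SWAP     → [-54, 14, 26]
NEG      → [-54, 14, -26]
SWAP     → [-54, -26, 14]
POP      → [-54, -26]
SWAP     → [-26, -54]
PUSH -7  → [-26, -54, -7]
ADD      → [-26, -61]
STORE 1  → [-26]
PUSH -8  → [-26, -8]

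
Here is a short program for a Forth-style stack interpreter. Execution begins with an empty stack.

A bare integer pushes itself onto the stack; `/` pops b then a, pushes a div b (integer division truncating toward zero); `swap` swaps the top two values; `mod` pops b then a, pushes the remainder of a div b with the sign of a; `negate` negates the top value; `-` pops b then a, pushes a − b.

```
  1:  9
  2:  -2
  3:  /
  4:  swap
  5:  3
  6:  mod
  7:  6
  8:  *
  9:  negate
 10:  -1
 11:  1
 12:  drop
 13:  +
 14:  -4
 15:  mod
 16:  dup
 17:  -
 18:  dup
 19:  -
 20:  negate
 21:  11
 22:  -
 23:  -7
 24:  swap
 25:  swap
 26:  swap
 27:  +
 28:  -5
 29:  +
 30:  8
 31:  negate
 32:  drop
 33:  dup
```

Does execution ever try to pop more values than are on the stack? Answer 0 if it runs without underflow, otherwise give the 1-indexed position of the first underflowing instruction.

9  -> 9
-2 -> 9 -2
/  -> -4
swap  — needs 2 operands, stack has 1 → underflow

4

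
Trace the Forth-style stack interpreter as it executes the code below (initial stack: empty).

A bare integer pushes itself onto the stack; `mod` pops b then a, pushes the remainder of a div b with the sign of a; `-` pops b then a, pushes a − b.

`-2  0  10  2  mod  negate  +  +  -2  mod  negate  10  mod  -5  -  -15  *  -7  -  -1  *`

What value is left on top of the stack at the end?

-2     → [-2]
0      → [-2, 0]
10     → [-2, 0, 10]
2      → [-2, 0, 10, 2]
mod    → [-2, 0, 0]
negate → [-2, 0, 0]
+      → [-2, 0]
+      → [-2]
-2     → [-2, -2]
mod    → [0]
negate → [0]
10     → [0, 10]
mod    → [0]
-5     → [0, -5]
-      → [5]
-15    → [5, -15]
*      → [-75]
-7     → [-75, -7]
-      → [-68]
-1     → [-68, -1]
*      → [68]

68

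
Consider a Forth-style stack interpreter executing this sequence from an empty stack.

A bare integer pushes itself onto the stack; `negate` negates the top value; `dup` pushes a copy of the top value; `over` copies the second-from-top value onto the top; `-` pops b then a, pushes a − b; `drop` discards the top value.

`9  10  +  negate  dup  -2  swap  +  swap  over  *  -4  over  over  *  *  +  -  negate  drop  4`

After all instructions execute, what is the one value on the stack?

9      -> [9]
10     -> [9, 10]
+      -> [19]
negate -> [-19]
dup    -> [-19, -19]
-2     -> [-19, -19, -2]
swap   -> [-19, -2, -19]
+      -> [-19, -21]
swap   -> [-21, -19]
over   -> [-21, -19, -21]
*      -> [-21, 399]
-4     -> [-21, 399, -4]
over   -> [-21, 399, -4, 399]
over   -> [-21, 399, -4, 399, -4]
*      -> [-21, 399, -4, -1596]
*      -> [-21, 399, 6384]
+      -> [-21, 6783]
-      -> [-6804]
negate -> [6804]
drop   -> []
4      -> [4]

4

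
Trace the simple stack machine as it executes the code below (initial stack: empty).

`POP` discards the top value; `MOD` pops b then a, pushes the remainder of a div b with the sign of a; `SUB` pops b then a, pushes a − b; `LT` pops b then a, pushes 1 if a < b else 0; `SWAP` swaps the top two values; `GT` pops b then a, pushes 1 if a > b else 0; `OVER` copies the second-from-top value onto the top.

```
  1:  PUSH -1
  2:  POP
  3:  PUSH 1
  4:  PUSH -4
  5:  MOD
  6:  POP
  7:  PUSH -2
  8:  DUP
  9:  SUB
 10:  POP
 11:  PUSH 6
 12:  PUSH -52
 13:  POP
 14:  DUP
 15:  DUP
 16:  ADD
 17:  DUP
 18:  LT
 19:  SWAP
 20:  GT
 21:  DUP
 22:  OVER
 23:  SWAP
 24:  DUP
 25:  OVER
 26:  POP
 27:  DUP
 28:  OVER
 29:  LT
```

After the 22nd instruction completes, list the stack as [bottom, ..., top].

[0, 0, 0]

PUSH -1  → [-1]
POP      → []
PUSH 1   → [1]
PUSH -4  → [1, -4]
MOD      → [1]
POP      → []
PUSH -2  → [-2]
DUP      → [-2, -2]
SUB      → [0]
POP      → []
PUSH 6   → [6]
PUSH -52 → [6, -52]
POP      → [6]
DUP      → [6, 6]
DUP      → [6, 6, 6]
ADD      → [6, 12]
DUP      → [6, 12, 12]
LT       → [6, 0]
SWAP     → [0, 6]
GT       → [0]
DUP      → [0, 0]
OVER     → [0, 0, 0]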